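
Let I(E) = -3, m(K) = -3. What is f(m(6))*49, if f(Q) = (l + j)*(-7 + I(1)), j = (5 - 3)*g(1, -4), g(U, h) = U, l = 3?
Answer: -2450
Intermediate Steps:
j = 2 (j = (5 - 3)*1 = 2*1 = 2)
f(Q) = -50 (f(Q) = (3 + 2)*(-7 - 3) = 5*(-10) = -50)
f(m(6))*49 = -50*49 = -2450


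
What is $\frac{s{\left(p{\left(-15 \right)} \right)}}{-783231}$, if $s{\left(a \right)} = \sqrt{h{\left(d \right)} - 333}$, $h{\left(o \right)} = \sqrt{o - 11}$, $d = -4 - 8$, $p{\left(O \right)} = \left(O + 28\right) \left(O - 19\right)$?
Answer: $- \frac{\sqrt{-333 + i \sqrt{23}}}{783231} \approx -1.6777 \cdot 10^{-7} - 2.3299 \cdot 10^{-5} i$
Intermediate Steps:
$p{\left(O \right)} = \left(-19 + O\right) \left(28 + O\right)$ ($p{\left(O \right)} = \left(28 + O\right) \left(-19 + O\right) = \left(-19 + O\right) \left(28 + O\right)$)
$d = -12$
$h{\left(o \right)} = \sqrt{-11 + o}$
$s{\left(a \right)} = \sqrt{-333 + i \sqrt{23}}$ ($s{\left(a \right)} = \sqrt{\sqrt{-11 - 12} - 333} = \sqrt{\sqrt{-23} - 333} = \sqrt{i \sqrt{23} - 333} = \sqrt{-333 + i \sqrt{23}}$)
$\frac{s{\left(p{\left(-15 \right)} \right)}}{-783231} = \frac{\sqrt{-333 + i \sqrt{23}}}{-783231} = \sqrt{-333 + i \sqrt{23}} \left(- \frac{1}{783231}\right) = - \frac{\sqrt{-333 + i \sqrt{23}}}{783231}$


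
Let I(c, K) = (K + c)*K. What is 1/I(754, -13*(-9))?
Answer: 1/101907 ≈ 9.8129e-6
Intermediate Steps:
I(c, K) = K*(K + c)
1/I(754, -13*(-9)) = 1/((-13*(-9))*(-13*(-9) + 754)) = 1/(117*(117 + 754)) = 1/(117*871) = 1/101907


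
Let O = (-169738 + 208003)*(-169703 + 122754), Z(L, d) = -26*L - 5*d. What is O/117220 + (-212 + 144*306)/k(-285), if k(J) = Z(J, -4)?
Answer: -1334288056211/87094460 ≈ -15320.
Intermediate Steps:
k(J) = 20 - 26*J (k(J) = -26*J - 5*(-4) = -26*J + 20 = 20 - 26*J)
O = -1796503485 (O = 38265*(-46949) = -1796503485)
O/117220 + (-212 + 144*306)/k(-285) = -1796503485/117220 + (-212 + 144*306)/(20 - 26*(-285)) = -1796503485*1/117220 + (-212 + 44064)/(20 + 7410) = -359300697/23444 + 43852/7430 = -359300697/23444 + 43852*(1/7430) = -359300697/23444 + 21926/3715 = -1334288056211/87094460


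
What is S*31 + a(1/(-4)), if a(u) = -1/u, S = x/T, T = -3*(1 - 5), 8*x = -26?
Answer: -211/48 ≈ -4.3958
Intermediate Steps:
x = -13/4 (x = (⅛)*(-26) = -13/4 ≈ -3.2500)
T = 12 (T = -3*(-4) = 12)
S = -13/48 (S = -13/4/12 = -13/4*1/12 = -13/48 ≈ -0.27083)
S*31 + a(1/(-4)) = -13/48*31 - 1/(1/(-4)) = -403/48 - 1/(-¼) = -403/48 - 1*(-4) = -403/48 + 4 = -211/48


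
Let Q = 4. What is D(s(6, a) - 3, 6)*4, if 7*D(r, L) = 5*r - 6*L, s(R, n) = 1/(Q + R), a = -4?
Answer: -202/7 ≈ -28.857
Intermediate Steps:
s(R, n) = 1/(4 + R)
D(r, L) = -6*L/7 + 5*r/7 (D(r, L) = (5*r - 6*L)/7 = (-6*L + 5*r)/7 = -6*L/7 + 5*r/7)
D(s(6, a) - 3, 6)*4 = (-6/7*6 + 5*(1/(4 + 6) - 3)/7)*4 = (-36/7 + 5*(1/10 - 3)/7)*4 = (-36/7 + (5/7)*(-29/10))*4 = (-36/7 - 29/14)*4 = -101/14*4 = -202/7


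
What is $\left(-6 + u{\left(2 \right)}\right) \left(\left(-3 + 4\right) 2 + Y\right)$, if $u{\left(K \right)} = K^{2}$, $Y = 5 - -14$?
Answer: $-42$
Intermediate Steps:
$Y = 19$ ($Y = 5 + 14 = 19$)
$\left(-6 + u{\left(2 \right)}\right) \left(\left(-3 + 4\right) 2 + Y\right) = \left(-6 + 2^{2}\right) \left(\left(-3 + 4\right) 2 + 19\right) = \left(-6 + 4\right) \left(1 \cdot 2 + 19\right) = - 2 \left(2 + 19\right) = \left(-2\right) 21 = -42$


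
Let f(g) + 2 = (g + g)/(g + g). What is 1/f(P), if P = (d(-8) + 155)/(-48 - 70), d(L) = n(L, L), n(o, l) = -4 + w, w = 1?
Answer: -1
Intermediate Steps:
n(o, l) = -3 (n(o, l) = -4 + 1 = -3)
d(L) = -3
P = -76/59 (P = (-3 + 155)/(-48 - 70) = 152/(-118) = 152*(-1/118) = -76/59 ≈ -1.2881)
f(g) = -1 (f(g) = -2 + (g + g)/(g + g) = -2 + (2*g)/((2*g)) = -2 + (2*g)*(1/(2*g)) = -2 + 1 = -1)
1/f(P) = 1/(-1) = -1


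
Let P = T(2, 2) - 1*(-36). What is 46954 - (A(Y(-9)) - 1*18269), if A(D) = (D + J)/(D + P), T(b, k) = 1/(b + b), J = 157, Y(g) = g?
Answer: 7108715/109 ≈ 65218.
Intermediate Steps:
T(b, k) = 1/(2*b)
P = 145/4 (P = (1/2)/2 - 1*(-36) = (1/2)*(1/2) + 36 = 1/4 + 36 = 145/4 ≈ 36.250)
A(D) = (157 + D)/(145/4 + D) (A(D) = (D + 157)/(D + 145/4) = (157 + D)/(145/4 + D))
46954 - (A(Y(-9)) - 1*18269) = 46954 - (4*(157 - 9)/(145 + 4*(-9)) - 1*18269) = 46954 - (4*148/(145 - 36) - 18269) = 46954 - (4*148/109 - 18269) = 46954 - (4*(1/109)*148 - 18269) = 46954 - (592/109 - 18269) = 46954 - 1*(-1990729/109) = 46954 + 1990729/109 = 7108715/109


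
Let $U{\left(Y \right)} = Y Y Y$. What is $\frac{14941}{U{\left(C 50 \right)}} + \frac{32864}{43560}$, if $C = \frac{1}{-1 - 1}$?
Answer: $- \frac{3433249}{17015625} \approx -0.20177$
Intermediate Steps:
$C = - \frac{1}{2}$ ($C = \frac{1}{-2} = - \frac{1}{2} \approx -0.5$)
$U{\left(Y \right)} = Y^{3}$ ($U{\left(Y \right)} = Y^{2} Y = Y^{3}$)
$\frac{14941}{U{\left(C 50 \right)}} + \frac{32864}{43560} = \frac{14941}{\left(\left(- \frac{1}{2}\right) 50\right)^{3}} + \frac{32864}{43560} = \frac{14941}{\left(-25\right)^{3}} + 32864 \cdot \frac{1}{43560} = \frac{14941}{-15625} + \frac{4108}{5445} = 14941 \left(- \frac{1}{15625}\right) + \frac{4108}{5445} = - \frac{14941}{15625} + \frac{4108}{5445} = - \frac{3433249}{17015625}$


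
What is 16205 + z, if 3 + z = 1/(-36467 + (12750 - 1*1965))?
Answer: 416099763/25682 ≈ 16202.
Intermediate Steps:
z = -77047/25682 (z = -3 + 1/(-36467 + (12750 - 1*1965)) = -3 + 1/(-36467 + (12750 - 1965)) = -3 + 1/(-36467 + 10785) = -3 + 1/(-25682) = -3 - 1/25682 = -77047/25682 ≈ -3.0000)
16205 + z = 16205 - 77047/25682 = 416099763/25682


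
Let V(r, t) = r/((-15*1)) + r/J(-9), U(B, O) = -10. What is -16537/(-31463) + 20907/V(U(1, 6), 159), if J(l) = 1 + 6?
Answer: -13813471169/503408 ≈ -27440.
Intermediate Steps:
J(l) = 7
V(r, t) = 8*r/105 (V(r, t) = r/((-15*1)) + r/7 = r/(-15) + r*(⅐) = r*(-1/15) + r/7 = -r/15 + r/7 = 8*r/105)
-16537/(-31463) + 20907/V(U(1, 6), 159) = -16537/(-31463) + 20907/(((8/105)*(-10))) = -16537*(-1/31463) + 20907/(-16/21) = 16537/31463 + 20907*(-21/16) = 16537/31463 - 439047/16 = -13813471169/503408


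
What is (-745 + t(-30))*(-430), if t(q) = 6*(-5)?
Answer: 333250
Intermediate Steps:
t(q) = -30
(-745 + t(-30))*(-430) = (-745 - 30)*(-430) = -775*(-430) = 333250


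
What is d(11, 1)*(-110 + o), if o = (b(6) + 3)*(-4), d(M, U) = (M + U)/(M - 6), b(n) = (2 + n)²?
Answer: -4536/5 ≈ -907.20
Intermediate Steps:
d(M, U) = (M + U)/(-6 + M)
o = -268 (o = ((2 + 6)² + 3)*(-4) = (8² + 3)*(-4) = (64 + 3)*(-4) = 67*(-4) = -268)
d(11, 1)*(-110 + o) = ((11 + 1)/(-6 + 11))*(-110 - 268) = (12/5)*(-378) = -4536/5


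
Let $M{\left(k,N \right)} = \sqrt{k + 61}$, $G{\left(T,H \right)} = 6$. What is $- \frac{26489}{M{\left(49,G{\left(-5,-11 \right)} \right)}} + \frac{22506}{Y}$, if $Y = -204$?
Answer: $- \frac{3751}{34} - \frac{26489 \sqrt{110}}{110} \approx -2635.9$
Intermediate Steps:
$M{\left(k,N \right)} = \sqrt{61 + k}$
$- \frac{26489}{M{\left(49,G{\left(-5,-11 \right)} \right)}} + \frac{22506}{Y} = - \frac{26489}{\sqrt{61 + 49}} + \frac{22506}{-204} = - \frac{26489}{\sqrt{110}} + 22506 \left(- \frac{1}{204}\right) = - 26489 \frac{\sqrt{110}}{110} - \frac{3751}{34} = - \frac{26489 \sqrt{110}}{110} - \frac{3751}{34} = - \frac{3751}{34} - \frac{26489 \sqrt{110}}{110}$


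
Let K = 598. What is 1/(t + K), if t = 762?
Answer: 1/1360 ≈ 0.00073529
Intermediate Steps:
1/(t + K) = 1/(762 + 598) = 1/1360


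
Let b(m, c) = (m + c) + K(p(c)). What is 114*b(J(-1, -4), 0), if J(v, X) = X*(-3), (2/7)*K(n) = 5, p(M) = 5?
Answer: 3363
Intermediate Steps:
K(n) = 35/2 (K(n) = (7/2)*5 = 35/2)
J(v, X) = -3*X
b(m, c) = 35/2 + c + m (b(m, c) = (m + c) + 35/2 = (c + m) + 35/2 = 35/2 + c + m)
114*b(J(-1, -4), 0) = 114*(35/2 + 0 - 3*(-4)) = 114*(35/2 + 0 + 12) = 114*(59/2) = 3363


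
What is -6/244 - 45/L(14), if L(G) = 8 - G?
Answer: 456/61 ≈ 7.4754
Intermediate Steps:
-6/244 - 45/L(14) = -6/244 - 45/(8 - 1*14) = -6*1/244 - 45/(8 - 14) = -3/122 - 45/(-6) = -3/122 - 45*(-⅙) = -3/122 + 15/2 = 456/61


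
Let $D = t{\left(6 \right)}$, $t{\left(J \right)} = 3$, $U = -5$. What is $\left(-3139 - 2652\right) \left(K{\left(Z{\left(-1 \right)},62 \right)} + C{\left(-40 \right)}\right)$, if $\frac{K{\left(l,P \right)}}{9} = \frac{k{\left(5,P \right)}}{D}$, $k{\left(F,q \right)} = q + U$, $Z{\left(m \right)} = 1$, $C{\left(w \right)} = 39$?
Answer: $-1216110$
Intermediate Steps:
$k{\left(F,q \right)} = -5 + q$ ($k{\left(F,q \right)} = q - 5 = -5 + q$)
$D = 3$
$K{\left(l,P \right)} = -15 + 3 P$ ($K{\left(l,P \right)} = 9 \frac{-5 + P}{3} = 9 \left(-5 + P\right) \frac{1}{3} = 9 \left(- \frac{5}{3} + \frac{P}{3}\right) = -15 + 3 P$)
$\left(-3139 - 2652\right) \left(K{\left(Z{\left(-1 \right)},62 \right)} + C{\left(-40 \right)}\right) = \left(-3139 - 2652\right) \left(\left(-15 + 3 \cdot 62\right) + 39\right) = - 5791 \left(\left(-15 + 186\right) + 39\right) = - 5791 \left(171 + 39\right) = \left(-5791\right) 210 = -1216110$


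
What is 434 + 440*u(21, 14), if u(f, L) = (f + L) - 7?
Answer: 12754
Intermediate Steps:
u(f, L) = -7 + L + f (u(f, L) = (L + f) - 7 = -7 + L + f)
434 + 440*u(21, 14) = 434 + 440*(-7 + 14 + 21) = 434 + 440*28 = 434 + 12320 = 12754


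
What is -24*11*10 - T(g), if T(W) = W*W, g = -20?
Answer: -3040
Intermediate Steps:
T(W) = W²
-24*11*10 - T(g) = -24*11*10 - 1*(-20)² = -264*10 - 1*400 = -2640 - 400 = -3040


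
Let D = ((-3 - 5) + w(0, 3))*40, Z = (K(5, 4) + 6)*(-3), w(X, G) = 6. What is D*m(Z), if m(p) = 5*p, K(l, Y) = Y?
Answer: 12000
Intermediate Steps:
Z = -30 (Z = (4 + 6)*(-3) = 10*(-3) = -30)
D = -80 (D = ((-3 - 5) + 6)*40 = (-8 + 6)*40 = -2*40 = -80)
D*m(Z) = -400*(-30) = -80*(-150) = 12000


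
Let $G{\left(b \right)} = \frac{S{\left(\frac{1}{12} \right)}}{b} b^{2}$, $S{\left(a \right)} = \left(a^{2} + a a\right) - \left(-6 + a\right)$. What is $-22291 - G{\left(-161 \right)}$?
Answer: $- \frac{1536205}{72} \approx -21336.0$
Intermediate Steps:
$S{\left(a \right)} = 6 - a + 2 a^{2}$ ($S{\left(a \right)} = \left(a^{2} + a^{2}\right) - \left(-6 + a\right) = 2 a^{2} - \left(-6 + a\right) = 6 - a + 2 a^{2}$)
$G{\left(b \right)} = \frac{427 b}{72}$ ($G{\left(b \right)} = \frac{6 - \frac{1}{12} + 2 \left(\frac{1}{12}\right)^{2}}{b} b^{2} = \frac{6 - \frac{1}{12} + \frac{2}{144}}{b} b^{2} = \frac{6 - \frac{1}{12} + 2 \cdot \frac{1}{144}}{b} b^{2} = \frac{6 - \frac{1}{12} + \frac{1}{72}}{b} b^{2} = \frac{427}{72 b} b^{2} = \frac{427 b}{72}$)
$-22291 - G{\left(-161 \right)} = -22291 - \frac{427}{72} \left(-161\right) = -22291 - - \frac{68747}{72} = -22291 + \frac{68747}{72} = - \frac{1536205}{72}$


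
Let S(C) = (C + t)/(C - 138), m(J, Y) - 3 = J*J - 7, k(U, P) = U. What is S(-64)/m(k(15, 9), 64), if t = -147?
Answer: 211/44642 ≈ 0.0047265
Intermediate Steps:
m(J, Y) = -4 + J² (m(J, Y) = 3 + (J*J - 7) = 3 + (J² - 7) = 3 + (-7 + J²) = -4 + J²)
S(C) = (-147 + C)/(-138 + C) (S(C) = (C - 147)/(C - 138) = (-147 + C)/(-138 + C))
S(-64)/m(k(15, 9), 64) = ((-147 - 64)/(-138 - 64))/(-4 + 15²) = (-211/(-202))/(-4 + 225) = -1/202*(-211)/221 = (211/202)*(1/221) = 211/44642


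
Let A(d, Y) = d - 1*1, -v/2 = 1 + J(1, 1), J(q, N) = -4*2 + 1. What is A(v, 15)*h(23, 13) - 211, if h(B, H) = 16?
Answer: -35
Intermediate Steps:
J(q, N) = -7 (J(q, N) = -8 + 1 = -7)
v = 12 (v = -2*(1 - 7) = -2*(-6) = 12)
A(d, Y) = -1 + d (A(d, Y) = d - 1 = -1 + d)
A(v, 15)*h(23, 13) - 211 = (-1 + 12)*16 - 211 = 11*16 - 211 = 176 - 211 = -35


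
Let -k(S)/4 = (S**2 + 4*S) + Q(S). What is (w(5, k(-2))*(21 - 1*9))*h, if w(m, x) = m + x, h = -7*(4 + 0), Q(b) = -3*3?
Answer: -19152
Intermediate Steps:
Q(b) = -9
h = -28 (h = -7*4 = -28)
k(S) = 36 - 16*S - 4*S**2 (k(S) = -4*((S**2 + 4*S) - 9) = -4*(-9 + S**2 + 4*S) = 36 - 16*S - 4*S**2)
(w(5, k(-2))*(21 - 1*9))*h = ((5 + (36 - 16*(-2) - 4*(-2)**2))*(21 - 1*9))*(-28) = ((5 + (36 + 32 - 4*4))*(21 - 9))*(-28) = ((5 + (36 + 32 - 16))*12)*(-28) = ((5 + 52)*12)*(-28) = (57*12)*(-28) = 684*(-28) = -19152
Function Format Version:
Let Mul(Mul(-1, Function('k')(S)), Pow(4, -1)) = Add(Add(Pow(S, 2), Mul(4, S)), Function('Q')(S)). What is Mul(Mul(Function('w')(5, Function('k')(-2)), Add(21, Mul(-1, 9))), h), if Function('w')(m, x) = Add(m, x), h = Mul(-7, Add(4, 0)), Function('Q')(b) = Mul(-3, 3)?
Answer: -19152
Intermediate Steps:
Function('Q')(b) = -9
h = -28 (h = Mul(-7, 4) = -28)
Function('k')(S) = Add(36, Mul(-16, S), Mul(-4, Pow(S, 2))) (Function('k')(S) = Mul(-4, Add(Add(Pow(S, 2), Mul(4, S)), -9)) = Mul(-4, Add(-9, Pow(S, 2), Mul(4, S))) = Add(36, Mul(-16, S), Mul(-4, Pow(S, 2))))
Mul(Mul(Function('w')(5, Function('k')(-2)), Add(21, Mul(-1, 9))), h) = Mul(Mul(Add(5, Add(36, Mul(-16, -2), Mul(-4, Pow(-2, 2)))), Add(21, Mul(-1, 9))), -28) = Mul(Mul(Add(5, Add(36, 32, Mul(-4, 4))), Add(21, -9)), -28) = Mul(Mul(Add(5, Add(36, 32, -16)), 12), -28) = Mul(Mul(Add(5, 52), 12), -28) = Mul(Mul(57, 12), -28) = Mul(684, -28) = -19152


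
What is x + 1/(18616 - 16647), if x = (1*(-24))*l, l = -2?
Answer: 94513/1969 ≈ 48.000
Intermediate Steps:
x = 48 (x = (1*(-24))*(-2) = -24*(-2) = 48)
x + 1/(18616 - 16647) = 48 + 1/(18616 - 16647) = 48 + 1/1969 = 94513/1969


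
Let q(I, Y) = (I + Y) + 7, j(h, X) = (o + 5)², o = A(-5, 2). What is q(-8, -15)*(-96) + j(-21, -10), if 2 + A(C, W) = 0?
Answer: 1545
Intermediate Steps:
A(C, W) = -2 (A(C, W) = -2 + 0 = -2)
o = -2
j(h, X) = 9 (j(h, X) = (-2 + 5)² = 3² = 9)
q(I, Y) = 7 + I + Y
q(-8, -15)*(-96) + j(-21, -10) = (7 - 8 - 15)*(-96) + 9 = -16*(-96) + 9 = 1536 + 9 = 1545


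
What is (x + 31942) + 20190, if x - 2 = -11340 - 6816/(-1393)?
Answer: 56832858/1393 ≈ 40799.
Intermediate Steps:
x = -15787018/1393 (x = 2 + (-11340 - 6816/(-1393)) = 2 + (-11340 - 6816*(-1/1393)) = 2 + (-11340 + 6816/1393) = 2 - 15789804/1393 = -15787018/1393 ≈ -11333.)
(x + 31942) + 20190 = (-15787018/1393 + 31942) + 20190 = 28708188/1393 + 20190 = 56832858/1393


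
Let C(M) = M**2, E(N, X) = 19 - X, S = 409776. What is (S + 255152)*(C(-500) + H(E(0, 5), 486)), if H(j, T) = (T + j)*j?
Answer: 170886496000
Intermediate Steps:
H(j, T) = j*(T + j)
(S + 255152)*(C(-500) + H(E(0, 5), 486)) = (409776 + 255152)*((-500)**2 + (19 - 1*5)*(486 + (19 - 1*5))) = 664928*(250000 + (19 - 5)*(486 + (19 - 5))) = 664928*(250000 + 14*(486 + 14)) = 664928*(250000 + 14*500) = 664928*(250000 + 7000) = 664928*257000 = 170886496000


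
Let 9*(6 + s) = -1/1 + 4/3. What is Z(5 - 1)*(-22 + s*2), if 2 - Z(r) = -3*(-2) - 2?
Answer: 1832/27 ≈ 67.852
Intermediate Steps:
s = -161/27 (s = -6 + (-1/1 + 4/3)/9 = -6 + (-1*1 + 4*(1/3))/9 = -6 + (-1 + 4/3)/9 = -6 + (1/9)*(1/3) = -6 + 1/27 = -161/27 ≈ -5.9630)
Z(r) = -2 (Z(r) = 2 - (-3*(-2) - 2) = 2 - (6 - 2) = 2 - 1*4 = 2 - 4 = -2)
Z(5 - 1)*(-22 + s*2) = -2*(-22 - 161/27*2) = -2*(-22 - 322/27) = -2*(-916/27) = 1832/27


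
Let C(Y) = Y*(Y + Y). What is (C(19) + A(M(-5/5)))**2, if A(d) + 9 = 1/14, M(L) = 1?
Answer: 99660289/196 ≈ 5.0847e+5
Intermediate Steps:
C(Y) = 2*Y**2 (C(Y) = Y*(2*Y) = 2*Y**2)
A(d) = -125/14 (A(d) = -9 + 1/14 = -125/14)
(C(19) + A(M(-5/5)))**2 = (2*19**2 - 125/14)**2 = (2*361 - 125/14)**2 = (722 - 125/14)**2 = (9983/14)**2 = 99660289/196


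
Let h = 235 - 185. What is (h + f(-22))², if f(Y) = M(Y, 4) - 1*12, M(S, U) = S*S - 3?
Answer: 269361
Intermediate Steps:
M(S, U) = -3 + S² (M(S, U) = S² - 3 = -3 + S²)
h = 50
f(Y) = -15 + Y² (f(Y) = (-3 + Y²) - 1*12 = (-3 + Y²) - 12 = -15 + Y²)
(h + f(-22))² = (50 + (-15 + (-22)²))² = (50 + (-15 + 484))² = (50 + 469)² = 519² = 269361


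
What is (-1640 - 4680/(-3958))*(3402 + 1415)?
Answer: -15622590740/1979 ≈ -7.8942e+6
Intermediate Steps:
(-1640 - 4680/(-3958))*(3402 + 1415) = (-1640 - 4680*(-1/3958))*4817 = (-1640 + 2340/1979)*4817 = -3243220/1979*4817 = -15622590740/1979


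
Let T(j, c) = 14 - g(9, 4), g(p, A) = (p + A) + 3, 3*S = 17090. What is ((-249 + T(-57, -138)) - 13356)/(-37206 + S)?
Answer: 40821/94528 ≈ 0.43184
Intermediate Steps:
S = 17090/3 (S = (⅓)*17090 = 17090/3 ≈ 5696.7)
g(p, A) = 3 + A + p (g(p, A) = (A + p) + 3 = 3 + A + p)
T(j, c) = -2 (T(j, c) = 14 - (3 + 4 + 9) = 14 - 1*16 = 14 - 16 = -2)
((-249 + T(-57, -138)) - 13356)/(-37206 + S) = ((-249 - 2) - 13356)/(-37206 + 17090/3) = (-251 - 13356)/(-94528/3) = -13607*(-3/94528) = 40821/94528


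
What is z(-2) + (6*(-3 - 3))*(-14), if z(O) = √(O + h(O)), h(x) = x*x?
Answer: 504 + √2 ≈ 505.41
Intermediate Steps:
h(x) = x²
z(O) = √(O + O²)
z(-2) + (6*(-3 - 3))*(-14) = √(-2*(1 - 2)) + (6*(-3 - 3))*(-14) = √(-2*(-1)) + (6*(-6))*(-14) = √2 - 36*(-14) = √2 + 504 = 504 + √2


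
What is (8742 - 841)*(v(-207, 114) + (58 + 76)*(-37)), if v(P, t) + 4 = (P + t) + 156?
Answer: -38706999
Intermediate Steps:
v(P, t) = 152 + P + t (v(P, t) = -4 + ((P + t) + 156) = -4 + (156 + P + t) = 152 + P + t)
(8742 - 841)*(v(-207, 114) + (58 + 76)*(-37)) = (8742 - 841)*((152 - 207 + 114) + (58 + 76)*(-37)) = 7901*(59 + 134*(-37)) = 7901*(59 - 4958) = 7901*(-4899) = -38706999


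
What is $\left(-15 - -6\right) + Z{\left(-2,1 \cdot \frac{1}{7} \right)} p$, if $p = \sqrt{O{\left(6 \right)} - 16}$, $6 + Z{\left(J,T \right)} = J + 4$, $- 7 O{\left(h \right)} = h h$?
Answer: $-9 - \frac{8 i \sqrt{259}}{7} \approx -9.0 - 18.393 i$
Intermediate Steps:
$O{\left(h \right)} = - \frac{h^{2}}{7}$ ($O{\left(h \right)} = - \frac{h h}{7} = - \frac{h^{2}}{7}$)
$Z{\left(J,T \right)} = -2 + J$ ($Z{\left(J,T \right)} = -6 + \left(J + 4\right) = -6 + \left(4 + J\right) = -2 + J$)
$p = \frac{2 i \sqrt{259}}{7}$ ($p = \sqrt{- \frac{6^{2}}{7} - 16} = \sqrt{\left(- \frac{1}{7}\right) 36 - 16} = \sqrt{- \frac{36}{7} - 16} = \sqrt{- \frac{148}{7}} = \frac{2 i \sqrt{259}}{7} \approx 4.5981 i$)
$\left(-15 - -6\right) + Z{\left(-2,1 \cdot \frac{1}{7} \right)} p = \left(-15 - -6\right) + \left(-2 - 2\right) \frac{2 i \sqrt{259}}{7} = \left(-15 + 6\right) - 4 \frac{2 i \sqrt{259}}{7} = -9 - \frac{8 i \sqrt{259}}{7}$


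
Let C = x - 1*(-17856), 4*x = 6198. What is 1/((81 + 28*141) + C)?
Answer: 2/46869 ≈ 4.2672e-5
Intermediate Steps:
x = 3099/2 (x = (1/4)*6198 = 3099/2 ≈ 1549.5)
C = 38811/2 (C = 3099/2 - 1*(-17856) = 3099/2 + 17856 = 38811/2 ≈ 19406.)
1/((81 + 28*141) + C) = 1/((81 + 28*141) + 38811/2) = 1/((81 + 3948) + 38811/2) = 1/(4029 + 38811/2) = 1/(46869/2) = 2/46869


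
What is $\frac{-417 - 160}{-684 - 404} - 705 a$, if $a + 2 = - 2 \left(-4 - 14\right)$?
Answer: $- \frac{26078783}{1088} \approx -23969.0$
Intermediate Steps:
$a = 34$ ($a = -2 - 2 \left(-4 - 14\right) = -2 - -36 = -2 + 36 = 34$)
$\frac{-417 - 160}{-684 - 404} - 705 a = \frac{-417 - 160}{-684 - 404} - 23970 = \frac{-417 - 160}{-1088} - 23970 = \left(-577\right) \left(- \frac{1}{1088}\right) - 23970 = \frac{577}{1088} - 23970 = - \frac{26078783}{1088}$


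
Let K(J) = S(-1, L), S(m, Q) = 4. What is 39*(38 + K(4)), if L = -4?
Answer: 1638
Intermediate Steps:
K(J) = 4
39*(38 + K(4)) = 39*(38 + 4) = 39*42 = 1638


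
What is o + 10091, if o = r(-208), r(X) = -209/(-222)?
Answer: 2240411/222 ≈ 10092.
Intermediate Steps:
r(X) = 209/222 (r(X) = -209*(-1/222) = 209/222)
o = 209/222 ≈ 0.94144
o + 10091 = 209/222 + 10091 = 2240411/222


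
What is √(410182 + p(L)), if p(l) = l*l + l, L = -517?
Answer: √676954 ≈ 822.77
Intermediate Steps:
p(l) = l + l² (p(l) = l² + l = l + l²)
√(410182 + p(L)) = √(410182 - 517*(1 - 517)) = √(410182 - 517*(-516)) = √(410182 + 266772) = √676954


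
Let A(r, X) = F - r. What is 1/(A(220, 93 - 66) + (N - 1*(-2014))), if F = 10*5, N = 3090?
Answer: 1/4934 ≈ 0.00020268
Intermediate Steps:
F = 50
A(r, X) = 50 - r
1/(A(220, 93 - 66) + (N - 1*(-2014))) = 1/((50 - 1*220) + (3090 - 1*(-2014))) = 1/((50 - 220) + (3090 + 2014)) = 1/(-170 + 5104) = 1/4934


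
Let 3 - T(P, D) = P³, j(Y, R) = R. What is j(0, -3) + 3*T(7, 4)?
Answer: -1023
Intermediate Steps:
T(P, D) = 3 - P³
j(0, -3) + 3*T(7, 4) = -3 + 3*(3 - 1*7³) = -3 + 3*(3 - 1*343) = -3 + 3*(3 - 343) = -3 + 3*(-340) = -3 - 1020 = -1023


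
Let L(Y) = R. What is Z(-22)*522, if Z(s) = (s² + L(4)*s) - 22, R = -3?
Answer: 275616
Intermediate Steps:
L(Y) = -3
Z(s) = -22 + s² - 3*s (Z(s) = (s² - 3*s) - 22 = -22 + s² - 3*s)
Z(-22)*522 = (-22 + (-22)² - 3*(-22))*522 = (-22 + 484 + 66)*522 = 528*522 = 275616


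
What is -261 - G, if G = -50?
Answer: -211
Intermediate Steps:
-261 - G = -261 - 1*(-50) = -261 + 50 = -211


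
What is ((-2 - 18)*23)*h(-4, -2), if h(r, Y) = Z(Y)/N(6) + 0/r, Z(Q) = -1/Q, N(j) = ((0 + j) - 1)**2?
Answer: -46/5 ≈ -9.2000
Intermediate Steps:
N(j) = (-1 + j)**2 (N(j) = (j - 1)**2 = (-1 + j)**2)
h(r, Y) = -1/(25*Y) (h(r, Y) = (-1/Y)/((-1 + 6)**2) + 0/r = (-1/Y)/(5**2) + 0 = -1/Y/25 + 0 = -1/Y*(1/25) + 0 = -1/(25*Y) + 0 = -1/(25*Y))
((-2 - 18)*23)*h(-4, -2) = ((-2 - 18)*23)*(-1/25/(-2)) = (-20*23)*(-1/25*(-1/2)) = -460*1/50 = -46/5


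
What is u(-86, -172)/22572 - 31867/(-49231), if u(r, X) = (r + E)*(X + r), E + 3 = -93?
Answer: 252582730/92603511 ≈ 2.7276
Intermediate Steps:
E = -96 (E = -3 - 93 = -96)
u(r, X) = (-96 + r)*(X + r) (u(r, X) = (r - 96)*(X + r) = (-96 + r)*(X + r))
u(-86, -172)/22572 - 31867/(-49231) = ((-86)**2 - 96*(-172) - 96*(-86) - 172*(-86))/22572 - 31867/(-49231) = (7396 + 16512 + 8256 + 14792)*(1/22572) - 31867*(-1/49231) = 46956*(1/22572) + 31867/49231 = 3913/1881 + 31867/49231 = 252582730/92603511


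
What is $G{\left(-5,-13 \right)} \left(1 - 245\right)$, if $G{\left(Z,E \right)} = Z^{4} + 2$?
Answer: $-152988$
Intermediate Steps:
$G{\left(Z,E \right)} = 2 + Z^{4}$
$G{\left(-5,-13 \right)} \left(1 - 245\right) = \left(2 + \left(-5\right)^{4}\right) \left(1 - 245\right) = \left(2 + 625\right) \left(-244\right) = 627 \left(-244\right) = -152988$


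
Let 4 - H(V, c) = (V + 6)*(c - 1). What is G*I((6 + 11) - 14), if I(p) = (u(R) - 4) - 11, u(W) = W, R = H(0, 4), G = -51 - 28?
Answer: 2291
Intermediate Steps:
G = -79
H(V, c) = 4 - (-1 + c)*(6 + V) (H(V, c) = 4 - (V + 6)*(c - 1) = 4 - (6 + V)*(-1 + c) = 4 - (-1 + c)*(6 + V))
R = -14 (R = 10 + 0 - 6*4 - 1*0*4 = 10 + 0 - 24 + 0 = -14)
I(p) = -29 (I(p) = (-14 - 4) - 11 = -18 - 11 = -29)
G*I((6 + 11) - 14) = -79*(-29) = 2291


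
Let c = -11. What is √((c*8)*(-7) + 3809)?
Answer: 5*√177 ≈ 66.521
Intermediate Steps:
√((c*8)*(-7) + 3809) = √(-11*8*(-7) + 3809) = √(-88*(-7) + 3809) = √(616 + 3809) = √4425 = 5*√177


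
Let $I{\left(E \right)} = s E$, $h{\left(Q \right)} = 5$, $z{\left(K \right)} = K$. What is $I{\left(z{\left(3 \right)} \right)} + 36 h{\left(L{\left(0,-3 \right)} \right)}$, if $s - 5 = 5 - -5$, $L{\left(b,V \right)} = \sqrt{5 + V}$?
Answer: $225$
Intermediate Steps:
$s = 15$ ($s = 5 + \left(5 - -5\right) = 5 + \left(5 + 5\right) = 5 + 10 = 15$)
$I{\left(E \right)} = 15 E$
$I{\left(z{\left(3 \right)} \right)} + 36 h{\left(L{\left(0,-3 \right)} \right)} = 15 \cdot 3 + 36 \cdot 5 = 45 + 180 = 225$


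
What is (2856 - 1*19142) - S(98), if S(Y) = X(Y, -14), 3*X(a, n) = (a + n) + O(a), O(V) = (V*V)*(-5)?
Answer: -922/3 ≈ -307.33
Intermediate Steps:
O(V) = -5*V² (O(V) = V²*(-5) = -5*V²)
X(a, n) = -5*a²/3 + a/3 + n/3 (X(a, n) = ((a + n) - 5*a²)/3 = (a + n - 5*a²)/3 = -5*a²/3 + a/3 + n/3)
S(Y) = -14/3 - 5*Y²/3 + Y/3 (S(Y) = -5*Y²/3 + Y/3 + (⅓)*(-14) = -5*Y²/3 + Y/3 - 14/3 = -14/3 - 5*Y²/3 + Y/3)
(2856 - 1*19142) - S(98) = (2856 - 1*19142) - (-14/3 - 5/3*98² + (⅓)*98) = (2856 - 19142) - (-14/3 - 5/3*9604 + 98/3) = -16286 - (-14/3 - 48020/3 + 98/3) = -16286 - 1*(-47936/3) = -16286 + 47936/3 = -922/3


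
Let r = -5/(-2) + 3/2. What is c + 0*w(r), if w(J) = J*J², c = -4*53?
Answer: -212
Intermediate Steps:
r = 4 (r = -5*(-½) + 3*(½) = 5/2 + 3/2 = 4)
c = -212
w(J) = J³
c + 0*w(r) = -212 + 0*4³ = -212 + 0*64 = -212 + 0 = -212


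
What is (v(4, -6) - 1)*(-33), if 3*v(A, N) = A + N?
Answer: 55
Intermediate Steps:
v(A, N) = A/3 + N/3 (v(A, N) = (A + N)/3 = A/3 + N/3)
(v(4, -6) - 1)*(-33) = (((1/3)*4 + (1/3)*(-6)) - 1)*(-33) = ((4/3 - 2) - 1)*(-33) = (-2/3 - 1)*(-33) = -5/3*(-33) = 55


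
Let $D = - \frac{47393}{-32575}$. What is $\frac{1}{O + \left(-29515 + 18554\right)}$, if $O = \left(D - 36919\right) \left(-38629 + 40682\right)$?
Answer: $- \frac{32575}{2469272337271} \approx -1.3192 \cdot 10^{-8}$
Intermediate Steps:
$D = \frac{47393}{32575}$ ($D = \left(-47393\right) \left(- \frac{1}{32575}\right) = \frac{47393}{32575} \approx 1.4549$)
$O = - \frac{2468915282696}{32575}$ ($O = \left(\frac{47393}{32575} - 36919\right) \left(-38629 + 40682\right) = \left(- \frac{1202589032}{32575}\right) 2053 = - \frac{2468915282696}{32575} \approx -7.5792 \cdot 10^{7}$)
$\frac{1}{O + \left(-29515 + 18554\right)} = \frac{1}{- \frac{2468915282696}{32575} + \left(-29515 + 18554\right)} = \frac{1}{- \frac{2468915282696}{32575} - 10961} = \frac{1}{- \frac{2469272337271}{32575}} = - \frac{32575}{2469272337271}$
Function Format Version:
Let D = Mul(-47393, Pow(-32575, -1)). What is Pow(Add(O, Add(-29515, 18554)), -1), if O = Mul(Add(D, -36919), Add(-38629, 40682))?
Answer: Rational(-32575, 2469272337271) ≈ -1.3192e-8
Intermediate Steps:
D = Rational(47393, 32575) (D = Mul(-47393, Rational(-1, 32575)) = Rational(47393, 32575) ≈ 1.4549)
O = Rational(-2468915282696, 32575) (O = Mul(Add(Rational(47393, 32575), -36919), Add(-38629, 40682)) = Mul(Rational(-1202589032, 32575), 2053) = Rational(-2468915282696, 32575) ≈ -7.5792e+7)
Pow(Add(O, Add(-29515, 18554)), -1) = Pow(Add(Rational(-2468915282696, 32575), Add(-29515, 18554)), -1) = Pow(Add(Rational(-2468915282696, 32575), -10961), -1) = Pow(Rational(-2469272337271, 32575), -1) = Rational(-32575, 2469272337271)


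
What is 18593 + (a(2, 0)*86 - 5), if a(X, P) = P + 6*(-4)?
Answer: 16524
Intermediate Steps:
a(X, P) = -24 + P (a(X, P) = P - 24 = -24 + P)
18593 + (a(2, 0)*86 - 5) = 18593 + ((-24 + 0)*86 - 5) = 18593 + (-24*86 - 5) = 18593 + (-2064 - 5) = 18593 - 2069 = 16524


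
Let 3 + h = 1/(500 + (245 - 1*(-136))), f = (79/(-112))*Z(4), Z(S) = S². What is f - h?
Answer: -51105/6167 ≈ -8.2868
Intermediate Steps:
f = -79/7 (f = (79/(-112))*4² = (79*(-1/112))*16 = -79/112*16 = -79/7 ≈ -11.286)
h = -2642/881 (h = -3 + 1/(500 + (245 - 1*(-136))) = -3 + 1/(500 + (245 + 136)) = -3 + 1/(500 + 381) = -3 + 1/881 = -2642/881 ≈ -2.9989)
f - h = -79/7 - 1*(-2642/881) = -79/7 + 2642/881 = -51105/6167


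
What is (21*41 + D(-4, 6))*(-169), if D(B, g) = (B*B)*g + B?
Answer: -161057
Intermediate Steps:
D(B, g) = B + g*B² (D(B, g) = B²*g + B = g*B² + B = B + g*B²)
(21*41 + D(-4, 6))*(-169) = (21*41 - 4*(1 - 4*6))*(-169) = (861 - 4*(1 - 24))*(-169) = (861 - 4*(-23))*(-169) = (861 + 92)*(-169) = 953*(-169) = -161057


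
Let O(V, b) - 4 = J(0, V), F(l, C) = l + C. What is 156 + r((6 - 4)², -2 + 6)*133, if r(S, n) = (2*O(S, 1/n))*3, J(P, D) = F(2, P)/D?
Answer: 3747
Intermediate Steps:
F(l, C) = C + l
J(P, D) = (2 + P)/D (J(P, D) = (P + 2)/D = (2 + P)/D)
O(V, b) = 4 + 2/V (O(V, b) = 4 + (2 + 0)/V = 4 + 2/V)
r(S, n) = 24 + 12/S (r(S, n) = (2*(4 + 2/S))*3 = (8 + 4/S)*3 = 24 + 12/S)
156 + r((6 - 4)², -2 + 6)*133 = 156 + (24 + 12/((6 - 4)²))*133 = 156 + (24 + 12/(2²))*133 = 156 + (24 + 12/4)*133 = 156 + (24 + 12*(¼))*133 = 156 + (24 + 3)*133 = 156 + 27*133 = 156 + 3591 = 3747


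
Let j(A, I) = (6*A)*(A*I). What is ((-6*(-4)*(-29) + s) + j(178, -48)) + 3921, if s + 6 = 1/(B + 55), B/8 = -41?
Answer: -2490244030/273 ≈ -9.1218e+6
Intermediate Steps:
B = -328 (B = 8*(-41) = -328)
s = -1639/273 (s = -6 + 1/(-328 + 55) = -6 + 1/(-273) = -6 - 1/273 = -1639/273 ≈ -6.0037)
j(A, I) = 6*I*A²
((-6*(-4)*(-29) + s) + j(178, -48)) + 3921 = ((-6*(-4)*(-29) - 1639/273) + 6*(-48)*178²) + 3921 = ((24*(-29) - 1639/273) + 6*(-48)*31684) + 3921 = ((-696 - 1639/273) - 9124992) + 3921 = (-191647/273 - 9124992) + 3921 = -2491314463/273 + 3921 = -2490244030/273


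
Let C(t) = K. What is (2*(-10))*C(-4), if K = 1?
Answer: -20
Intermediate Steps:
C(t) = 1
(2*(-10))*C(-4) = (2*(-10))*1 = -20*1 = -20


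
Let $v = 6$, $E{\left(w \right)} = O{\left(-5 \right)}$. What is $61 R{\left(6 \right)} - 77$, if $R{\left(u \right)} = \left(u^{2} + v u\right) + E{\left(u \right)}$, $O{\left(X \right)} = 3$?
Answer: $4498$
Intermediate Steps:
$E{\left(w \right)} = 3$
$R{\left(u \right)} = 3 + u^{2} + 6 u$ ($R{\left(u \right)} = \left(u^{2} + 6 u\right) + 3 = 3 + u^{2} + 6 u$)
$61 R{\left(6 \right)} - 77 = 61 \left(3 + 6^{2} + 6 \cdot 6\right) - 77 = 61 \left(3 + 36 + 36\right) - 77 = 61 \cdot 75 - 77 = 4575 - 77 = 4498$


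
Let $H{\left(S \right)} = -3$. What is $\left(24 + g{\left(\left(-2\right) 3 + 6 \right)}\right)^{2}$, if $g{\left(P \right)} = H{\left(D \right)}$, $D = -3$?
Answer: $441$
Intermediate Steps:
$g{\left(P \right)} = -3$
$\left(24 + g{\left(\left(-2\right) 3 + 6 \right)}\right)^{2} = \left(24 - 3\right)^{2} = 21^{2} = 441$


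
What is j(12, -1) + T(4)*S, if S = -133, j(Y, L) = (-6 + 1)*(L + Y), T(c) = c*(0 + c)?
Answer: -2183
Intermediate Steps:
T(c) = c² (T(c) = c*c = c²)
j(Y, L) = -5*L - 5*Y (j(Y, L) = -5*(L + Y) = -5*L - 5*Y)
j(12, -1) + T(4)*S = (-5*(-1) - 5*12) + 4²*(-133) = (5 - 60) + 16*(-133) = -55 - 2128 = -2183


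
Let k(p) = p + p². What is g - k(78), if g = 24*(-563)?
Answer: -19674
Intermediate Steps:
g = -13512
g - k(78) = -13512 - 78*(1 + 78) = -13512 - 78*79 = -13512 - 1*6162 = -13512 - 6162 = -19674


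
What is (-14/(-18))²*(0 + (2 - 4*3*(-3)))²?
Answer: 70756/81 ≈ 873.53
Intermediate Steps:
(-14/(-18))²*(0 + (2 - 4*3*(-3)))² = (-14*(-1/18))²*(0 + (2 - 12*(-3)))² = (7/9)²*(0 + (2 + 36))² = 49*(0 + 38)²/81 = (49/81)*38² = (49/81)*1444 = 70756/81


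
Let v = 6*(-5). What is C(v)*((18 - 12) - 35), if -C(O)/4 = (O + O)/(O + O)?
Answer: 116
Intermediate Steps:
v = -30
C(O) = -4 (C(O) = -4*(O + O)/(O + O) = -4*2*O/(2*O) = -4*2*O*1/(2*O) = -4*1 = -4)
C(v)*((18 - 12) - 35) = -4*((18 - 12) - 35) = -4*(6 - 35) = -4*(-29) = 116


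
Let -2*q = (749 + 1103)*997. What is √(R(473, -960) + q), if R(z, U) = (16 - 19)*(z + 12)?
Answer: I*√924677 ≈ 961.6*I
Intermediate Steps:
q = -923222 (q = -(749 + 1103)*997/2 = -926*997 = -½*1846444 = -923222)
R(z, U) = -36 - 3*z (R(z, U) = -3*(12 + z) = -36 - 3*z)
√(R(473, -960) + q) = √((-36 - 3*473) - 923222) = √((-36 - 1419) - 923222) = √(-1455 - 923222) = √(-924677) = I*√924677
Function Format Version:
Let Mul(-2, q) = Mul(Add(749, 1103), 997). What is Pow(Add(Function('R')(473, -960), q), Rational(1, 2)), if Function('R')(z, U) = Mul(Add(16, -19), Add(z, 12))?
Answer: Mul(I, Pow(924677, Rational(1, 2))) ≈ Mul(961.60, I)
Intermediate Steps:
q = -923222 (q = Mul(Rational(-1, 2), Mul(Add(749, 1103), 997)) = Mul(Rational(-1, 2), Mul(1852, 997)) = Mul(Rational(-1, 2), 1846444) = -923222)
Function('R')(z, U) = Add(-36, Mul(-3, z)) (Function('R')(z, U) = Mul(-3, Add(12, z)) = Add(-36, Mul(-3, z)))
Pow(Add(Function('R')(473, -960), q), Rational(1, 2)) = Pow(Add(Add(-36, Mul(-3, 473)), -923222), Rational(1, 2)) = Pow(Add(Add(-36, -1419), -923222), Rational(1, 2)) = Pow(Add(-1455, -923222), Rational(1, 2)) = Pow(-924677, Rational(1, 2)) = Mul(I, Pow(924677, Rational(1, 2)))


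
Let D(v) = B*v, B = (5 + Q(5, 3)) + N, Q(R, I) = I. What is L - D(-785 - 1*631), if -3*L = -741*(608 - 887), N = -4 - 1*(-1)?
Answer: -61833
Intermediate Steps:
N = -3 (N = -4 + 1 = -3)
L = -68913 (L = -(-247)*(608 - 887) = -(-247)*(-279) = -1/3*206739 = -68913)
B = 5 (B = (5 + 3) - 3 = 8 - 3 = 5)
D(v) = 5*v
L - D(-785 - 1*631) = -68913 - 5*(-785 - 1*631) = -68913 - 5*(-785 - 631) = -68913 - 5*(-1416) = -68913 - 1*(-7080) = -68913 + 7080 = -61833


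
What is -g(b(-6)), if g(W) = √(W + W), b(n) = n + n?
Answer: -2*I*√6 ≈ -4.899*I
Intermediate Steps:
b(n) = 2*n
g(W) = √2*√W (g(W) = √(2*W) = √2*√W)
-g(b(-6)) = -√2*√(2*(-6)) = -√2*√(-12) = -√2*2*I*√3 = -2*I*√6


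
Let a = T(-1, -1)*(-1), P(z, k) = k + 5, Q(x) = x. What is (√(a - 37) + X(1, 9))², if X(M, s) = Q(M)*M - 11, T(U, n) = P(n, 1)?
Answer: (10 - I*√43)² ≈ 57.0 - 131.15*I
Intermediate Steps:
P(z, k) = 5 + k
T(U, n) = 6 (T(U, n) = 5 + 1 = 6)
X(M, s) = -11 + M² (X(M, s) = M*M - 11 = M² - 11 = -11 + M²)
a = -6 (a = 6*(-1) = -6)
(√(a - 37) + X(1, 9))² = (√(-6 - 37) + (-11 + 1²))² = (√(-43) + (-11 + 1))² = (I*√43 - 10)² = (-10 + I*√43)²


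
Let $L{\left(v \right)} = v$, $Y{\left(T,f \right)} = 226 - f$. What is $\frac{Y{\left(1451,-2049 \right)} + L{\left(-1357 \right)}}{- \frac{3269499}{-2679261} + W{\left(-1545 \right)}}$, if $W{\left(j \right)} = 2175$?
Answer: $\frac{409926933}{971777029} \approx 0.42183$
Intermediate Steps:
$\frac{Y{\left(1451,-2049 \right)} + L{\left(-1357 \right)}}{- \frac{3269499}{-2679261} + W{\left(-1545 \right)}} = \frac{\left(226 - -2049\right) - 1357}{- \frac{3269499}{-2679261} + 2175} = \frac{\left(226 + 2049\right) - 1357}{\left(-3269499\right) \left(- \frac{1}{2679261}\right) + 2175} = \frac{2275 - 1357}{\frac{1089833}{893087} + 2175} = \frac{918}{\frac{1943554058}{893087}} = 918 \cdot \frac{893087}{1943554058} = \frac{409926933}{971777029}$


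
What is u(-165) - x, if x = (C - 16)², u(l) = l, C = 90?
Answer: -5641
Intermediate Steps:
x = 5476 (x = (90 - 16)² = 74² = 5476)
u(-165) - x = -165 - 1*5476 = -165 - 5476 = -5641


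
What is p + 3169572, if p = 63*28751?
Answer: 4980885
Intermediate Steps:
p = 1811313
p + 3169572 = 1811313 + 3169572 = 4980885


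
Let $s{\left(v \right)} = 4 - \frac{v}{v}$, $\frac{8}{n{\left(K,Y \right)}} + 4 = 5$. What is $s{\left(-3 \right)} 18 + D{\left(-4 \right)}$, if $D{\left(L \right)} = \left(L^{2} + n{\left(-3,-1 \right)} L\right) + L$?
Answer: $34$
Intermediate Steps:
$n{\left(K,Y \right)} = 8$ ($n{\left(K,Y \right)} = \frac{8}{-4 + 5} = \frac{8}{1} = 8 \cdot 1 = 8$)
$s{\left(v \right)} = 3$ ($s{\left(v \right)} = 4 - 1 = 3$)
$D{\left(L \right)} = L^{2} + 9 L$ ($D{\left(L \right)} = \left(L^{2} + 8 L\right) + L = L^{2} + 9 L$)
$s{\left(-3 \right)} 18 + D{\left(-4 \right)} = 3 \cdot 18 - 4 \left(9 - 4\right) = 54 - 20 = 34$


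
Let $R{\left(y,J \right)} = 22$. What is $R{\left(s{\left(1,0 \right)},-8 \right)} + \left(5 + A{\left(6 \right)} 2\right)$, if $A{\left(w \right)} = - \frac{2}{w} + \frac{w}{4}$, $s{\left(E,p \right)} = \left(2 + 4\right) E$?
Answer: $\frac{88}{3} \approx 29.333$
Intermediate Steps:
$s{\left(E,p \right)} = 6 E$
$A{\left(w \right)} = - \frac{2}{w} + \frac{w}{4}$ ($A{\left(w \right)} = - \frac{2}{w} + w \frac{1}{4} = - \frac{2}{w} + \frac{w}{4}$)
$R{\left(s{\left(1,0 \right)},-8 \right)} + \left(5 + A{\left(6 \right)} 2\right) = 22 + \left(5 + \left(- \frac{2}{6} + \frac{1}{4} \cdot 6\right) 2\right) = 22 + \left(5 + \left(\left(-2\right) \frac{1}{6} + \frac{3}{2}\right) 2\right) = 22 + \left(5 + \left(- \frac{1}{3} + \frac{3}{2}\right) 2\right) = 22 + \left(5 + \frac{7}{6} \cdot 2\right) = 22 + \left(5 + \frac{7}{3}\right) = 22 + \frac{22}{3} = \frac{88}{3}$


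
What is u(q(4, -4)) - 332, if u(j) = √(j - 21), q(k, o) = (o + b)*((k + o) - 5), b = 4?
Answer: -332 + I*√21 ≈ -332.0 + 4.5826*I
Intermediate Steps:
q(k, o) = (4 + o)*(-5 + k + o) (q(k, o) = (o + 4)*((k + o) - 5) = (4 + o)*(-5 + k + o))
u(j) = √(-21 + j)
u(q(4, -4)) - 332 = √(-21 + (-20 + (-4)² - 1*(-4) + 4*4 + 4*(-4))) - 332 = √(-21 + (-20 + 16 + 4 + 16 - 16)) - 332 = √(-21 + 0) - 332 = √(-21) - 332 = I*√21 - 332 = -332 + I*√21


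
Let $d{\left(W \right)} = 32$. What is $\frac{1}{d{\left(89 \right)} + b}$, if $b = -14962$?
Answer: $- \frac{1}{14930} \approx -6.6979 \cdot 10^{-5}$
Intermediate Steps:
$\frac{1}{d{\left(89 \right)} + b} = \frac{1}{32 - 14962} = \frac{1}{-14930} = - \frac{1}{14930}$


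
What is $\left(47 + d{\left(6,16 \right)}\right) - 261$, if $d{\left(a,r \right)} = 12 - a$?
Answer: $-208$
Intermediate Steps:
$\left(47 + d{\left(6,16 \right)}\right) - 261 = \left(47 + \left(12 - 6\right)\right) - 261 = \left(47 + 6\right) - 261 = 53 - 261 = -208$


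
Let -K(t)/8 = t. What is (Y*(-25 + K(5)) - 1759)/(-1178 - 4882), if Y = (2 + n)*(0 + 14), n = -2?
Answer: 1759/6060 ≈ 0.29026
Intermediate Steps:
Y = 0 (Y = (2 - 2)*(0 + 14) = 0*14 = 0)
K(t) = -8*t
(Y*(-25 + K(5)) - 1759)/(-1178 - 4882) = (0*(-25 - 8*5) - 1759)/(-1178 - 4882) = (0*(-25 - 40) - 1759)/(-6060) = (0*(-65) - 1759)*(-1/6060) = (0 - 1759)*(-1/6060) = -1759*(-1/6060) = 1759/6060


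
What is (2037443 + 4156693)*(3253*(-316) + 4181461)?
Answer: 19533288399768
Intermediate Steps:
(2037443 + 4156693)*(3253*(-316) + 4181461) = 6194136*(-1027948 + 4181461) = 6194136*3153513 = 19533288399768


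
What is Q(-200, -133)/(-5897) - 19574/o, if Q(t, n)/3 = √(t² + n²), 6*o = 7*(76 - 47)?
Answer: -117444/203 - 3*√57689/5897 ≈ -578.66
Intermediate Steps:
o = 203/6 (o = (7*(76 - 47))/6 = (7*29)/6 = (⅙)*203 = 203/6 ≈ 33.833)
Q(t, n) = 3*√(n² + t²) (Q(t, n) = 3*√(t² + n²) = 3*√(n² + t²))
Q(-200, -133)/(-5897) - 19574/o = (3*√((-133)² + (-200)²))/(-5897) - 19574/203/6 = (3*√(17689 + 40000))*(-1/5897) - 19574*6/203 = (3*√57689)*(-1/5897) - 117444/203 = -3*√57689/5897 - 117444/203 = -117444/203 - 3*√57689/5897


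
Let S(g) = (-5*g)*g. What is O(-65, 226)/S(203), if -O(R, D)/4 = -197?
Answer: -788/206045 ≈ -0.0038244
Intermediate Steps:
S(g) = -5*g²
O(R, D) = 788 (O(R, D) = -4*(-197) = 788)
O(-65, 226)/S(203) = 788/((-5*203²)) = 788/((-5*41209)) = 788/(-206045) = 788*(-1/206045) = -788/206045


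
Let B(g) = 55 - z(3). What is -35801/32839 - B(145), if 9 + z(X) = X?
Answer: -2038980/32839 ≈ -62.090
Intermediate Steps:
z(X) = -9 + X
B(g) = 61 (B(g) = 55 - (-9 + 3) = 55 - 1*(-6) = 55 + 6 = 61)
-35801/32839 - B(145) = -35801/32839 - 1*61 = -35801*1/32839 - 61 = -35801/32839 - 61 = -2038980/32839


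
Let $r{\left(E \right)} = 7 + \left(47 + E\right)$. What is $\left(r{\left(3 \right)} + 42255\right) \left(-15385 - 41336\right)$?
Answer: $-2399978952$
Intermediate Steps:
$r{\left(E \right)} = 54 + E$
$\left(r{\left(3 \right)} + 42255\right) \left(-15385 - 41336\right) = \left(\left(54 + 3\right) + 42255\right) \left(-15385 - 41336\right) = \left(57 + 42255\right) \left(-56721\right) = 42312 \left(-56721\right) = -2399978952$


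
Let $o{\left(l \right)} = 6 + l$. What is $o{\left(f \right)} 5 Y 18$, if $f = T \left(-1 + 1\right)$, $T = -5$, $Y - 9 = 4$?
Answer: $7020$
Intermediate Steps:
$Y = 13$ ($Y = 9 + 4 = 13$)
$f = 0$ ($f = - 5 \left(-1 + 1\right) = \left(-5\right) 0 = 0$)
$o{\left(f \right)} 5 Y 18 = \left(6 + 0\right) 5 \cdot 13 \cdot 18 = 6 \cdot 65 \cdot 18 = 390 \cdot 18 = 7020$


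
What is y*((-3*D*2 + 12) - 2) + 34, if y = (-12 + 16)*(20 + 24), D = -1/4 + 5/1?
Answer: -3222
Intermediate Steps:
D = 19/4 (D = -1*¼ + 5*1 = -¼ + 5 = 19/4 ≈ 4.7500)
y = 176 (y = 4*44 = 176)
y*((-3*D*2 + 12) - 2) + 34 = 176*((-3*19/4*2 + 12) - 2) + 34 = 176*((-57/4*2 + 12) - 2) + 34 = 176*((-57/2 + 12) - 2) + 34 = 176*(-33/2 - 2) + 34 = 176*(-37/2) + 34 = -3256 + 34 = -3222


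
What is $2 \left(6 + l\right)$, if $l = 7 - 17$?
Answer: $-8$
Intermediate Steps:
$l = -10$
$2 \left(6 + l\right) = 2 \left(6 - 10\right) = 2 \left(-4\right) = -8$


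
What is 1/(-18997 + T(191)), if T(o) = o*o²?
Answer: 1/6948874 ≈ 1.4391e-7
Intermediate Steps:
T(o) = o³
1/(-18997 + T(191)) = 1/(-18997 + 191³) = 1/(-18997 + 6967871) = 1/6948874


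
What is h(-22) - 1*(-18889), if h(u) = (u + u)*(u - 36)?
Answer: 21441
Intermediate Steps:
h(u) = 2*u*(-36 + u) (h(u) = (2*u)*(-36 + u) = 2*u*(-36 + u))
h(-22) - 1*(-18889) = 2*(-22)*(-36 - 22) - 1*(-18889) = 2*(-22)*(-58) + 18889 = 2552 + 18889 = 21441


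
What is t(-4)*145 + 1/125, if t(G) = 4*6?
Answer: 435001/125 ≈ 3480.0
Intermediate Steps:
t(G) = 24
t(-4)*145 + 1/125 = 24*145 + 1/125 = 3480 + 1/125 = 435001/125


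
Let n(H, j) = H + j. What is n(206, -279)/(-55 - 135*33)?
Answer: 73/4510 ≈ 0.016186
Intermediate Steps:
n(206, -279)/(-55 - 135*33) = (206 - 279)/(-55 - 135*33) = -73/(-55 - 4455) = -73/(-4510) = -73*(-1/4510) = 73/4510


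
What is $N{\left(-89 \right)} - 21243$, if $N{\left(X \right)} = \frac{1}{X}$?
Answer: $- \frac{1890628}{89} \approx -21243.0$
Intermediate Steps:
$N{\left(-89 \right)} - 21243 = \frac{1}{-89} - 21243 = - \frac{1}{89} - 21243 = - \frac{1890628}{89}$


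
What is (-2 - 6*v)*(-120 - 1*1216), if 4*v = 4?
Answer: 10688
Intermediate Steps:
v = 1 (v = (¼)*4 = 1)
(-2 - 6*v)*(-120 - 1*1216) = (-2 - 6*1)*(-120 - 1*1216) = (-2 - 6)*(-120 - 1216) = -8*(-1336) = 10688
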